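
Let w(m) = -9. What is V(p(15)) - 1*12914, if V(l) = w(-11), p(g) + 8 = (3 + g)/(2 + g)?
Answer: -12923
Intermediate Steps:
p(g) = -8 + (3 + g)/(2 + g)
V(l) = -9
V(p(15)) - 1*12914 = -9 - 1*12914 = -9 - 12914 = -12923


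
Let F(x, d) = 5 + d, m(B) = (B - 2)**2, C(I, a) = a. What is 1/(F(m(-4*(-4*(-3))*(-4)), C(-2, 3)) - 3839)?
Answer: -1/3831 ≈ -0.00026103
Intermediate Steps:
m(B) = (-2 + B)**2
1/(F(m(-4*(-4*(-3))*(-4)), C(-2, 3)) - 3839) = 1/((5 + 3) - 3839) = 1/(8 - 3839) = 1/(-3831) = -1/3831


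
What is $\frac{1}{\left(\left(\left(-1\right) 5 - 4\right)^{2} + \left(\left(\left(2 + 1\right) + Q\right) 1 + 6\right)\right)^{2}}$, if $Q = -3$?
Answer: $\frac{1}{7569} \approx 0.00013212$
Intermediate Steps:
$\frac{1}{\left(\left(\left(-1\right) 5 - 4\right)^{2} + \left(\left(\left(2 + 1\right) + Q\right) 1 + 6\right)\right)^{2}} = \frac{1}{\left(\left(\left(-1\right) 5 - 4\right)^{2} + \left(\left(\left(2 + 1\right) - 3\right) 1 + 6\right)\right)^{2}} = \frac{1}{\left(\left(-5 - 4\right)^{2} + \left(\left(3 - 3\right) 1 + 6\right)\right)^{2}} = \frac{1}{\left(\left(-9\right)^{2} + \left(0 \cdot 1 + 6\right)\right)^{2}} = \frac{1}{\left(81 + \left(0 + 6\right)\right)^{2}} = \frac{1}{\left(81 + 6\right)^{2}} = \frac{1}{87^{2}} = \frac{1}{7569}$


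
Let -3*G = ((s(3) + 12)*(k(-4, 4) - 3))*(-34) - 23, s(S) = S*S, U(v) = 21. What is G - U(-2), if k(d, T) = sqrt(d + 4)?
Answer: -2182/3 ≈ -727.33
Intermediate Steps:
s(S) = S**2
k(d, T) = sqrt(4 + d)
G = -2119/3 (G = -(((3**2 + 12)*(sqrt(4 - 4) - 3))*(-34) - 23)/3 = -(((9 + 12)*(sqrt(0) - 3))*(-34) - 23)/3 = -((21*(0 - 3))*(-34) - 23)/3 = -((21*(-3))*(-34) - 23)/3 = -(-63*(-34) - 23)/3 = -(2142 - 23)/3 = -1/3*2119 = -2119/3 ≈ -706.33)
G - U(-2) = -2119/3 - 1*21 = -2119/3 - 21 = -2182/3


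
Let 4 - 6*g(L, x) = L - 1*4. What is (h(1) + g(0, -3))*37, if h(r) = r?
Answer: 259/3 ≈ 86.333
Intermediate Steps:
g(L, x) = 4/3 - L/6 (g(L, x) = ⅔ - (L - 1*4)/6 = ⅔ - (L - 4)/6 = ⅔ - (-4 + L)/6 = ⅔ + (⅔ - L/6) = 4/3 - L/6)
(h(1) + g(0, -3))*37 = (1 + (4/3 - ⅙*0))*37 = (1 + (4/3 + 0))*37 = (1 + 4/3)*37 = (7/3)*37 = 259/3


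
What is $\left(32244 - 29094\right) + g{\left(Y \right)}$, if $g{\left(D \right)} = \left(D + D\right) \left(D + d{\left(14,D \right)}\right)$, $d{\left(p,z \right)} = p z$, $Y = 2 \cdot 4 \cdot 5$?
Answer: $51150$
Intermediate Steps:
$Y = 40$ ($Y = 8 \cdot 5 = 40$)
$g{\left(D \right)} = 30 D^{2}$ ($g{\left(D \right)} = \left(D + D\right) \left(D + 14 D\right) = 2 D 15 D = 30 D^{2}$)
$\left(32244 - 29094\right) + g{\left(Y \right)} = \left(32244 - 29094\right) + 30 \cdot 40^{2} = 3150 + 30 \cdot 1600 = 3150 + 48000 = 51150$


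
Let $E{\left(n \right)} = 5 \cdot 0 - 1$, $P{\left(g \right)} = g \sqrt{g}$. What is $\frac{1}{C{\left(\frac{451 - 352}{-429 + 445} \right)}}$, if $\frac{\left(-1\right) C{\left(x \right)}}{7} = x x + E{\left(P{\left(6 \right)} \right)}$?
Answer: $- \frac{256}{66815} \approx -0.0038315$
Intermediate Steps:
$P{\left(g \right)} = g^{\frac{3}{2}}$
$E{\left(n \right)} = -1$ ($E{\left(n \right)} = 0 - 1 = -1$)
$C{\left(x \right)} = 7 - 7 x^{2}$ ($C{\left(x \right)} = - 7 \left(x x - 1\right) = - 7 \left(x^{2} - 1\right) = - 7 \left(-1 + x^{2}\right) = 7 - 7 x^{2}$)
$\frac{1}{C{\left(\frac{451 - 352}{-429 + 445} \right)}} = \frac{1}{7 - 7 \left(\frac{451 - 352}{-429 + 445}\right)^{2}} = \frac{1}{7 - 7 \left(\frac{99}{16}\right)^{2}} = \frac{1}{7 - \frac{68607}{256}} = \frac{1}{- \frac{66815}{256}} = - \frac{256}{66815}$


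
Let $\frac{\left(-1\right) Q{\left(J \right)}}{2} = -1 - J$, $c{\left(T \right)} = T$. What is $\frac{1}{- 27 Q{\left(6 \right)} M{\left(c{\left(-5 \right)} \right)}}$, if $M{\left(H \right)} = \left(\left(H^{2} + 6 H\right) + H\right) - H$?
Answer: $\frac{1}{1890} \approx 0.0005291$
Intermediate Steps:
$M{\left(H \right)} = H^{2} + 6 H$ ($M{\left(H \right)} = \left(H^{2} + 7 H\right) - H = H^{2} + 6 H$)
$Q{\left(J \right)} = 2 + 2 J$ ($Q{\left(J \right)} = - 2 \left(-1 - J\right) = 2 + 2 J$)
$\frac{1}{- 27 Q{\left(6 \right)} M{\left(c{\left(-5 \right)} \right)}} = \frac{1}{- 27 \left(2 + 2 \cdot 6\right) \left(- 5 \left(6 - 5\right)\right)} = \frac{1}{- 27 \left(2 + 12\right) \left(\left(-5\right) 1\right)} = \frac{1}{\left(-27\right) 14 \left(-5\right)} = \frac{1}{\left(-378\right) \left(-5\right)} = \frac{1}{1890}$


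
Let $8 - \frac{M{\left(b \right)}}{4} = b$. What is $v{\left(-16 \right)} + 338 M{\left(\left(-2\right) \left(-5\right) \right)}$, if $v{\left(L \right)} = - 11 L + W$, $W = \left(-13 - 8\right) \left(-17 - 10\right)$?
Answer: $-1961$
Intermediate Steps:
$W = 567$ ($W = \left(-21\right) \left(-27\right) = 567$)
$M{\left(b \right)} = 32 - 4 b$
$v{\left(L \right)} = 567 - 11 L$ ($v{\left(L \right)} = - 11 L + 567 = 567 - 11 L$)
$v{\left(-16 \right)} + 338 M{\left(\left(-2\right) \left(-5\right) \right)} = \left(567 - -176\right) + 338 \left(32 - 4 \left(\left(-2\right) \left(-5\right)\right)\right) = \left(567 + 176\right) + 338 \left(32 - 40\right) = 743 + 338 \left(32 - 40\right) = 743 + 338 \left(-8\right) = 743 - 2704 = -1961$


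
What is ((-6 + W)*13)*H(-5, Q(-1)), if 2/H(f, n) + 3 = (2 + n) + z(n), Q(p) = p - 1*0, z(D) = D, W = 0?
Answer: 52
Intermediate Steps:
Q(p) = p (Q(p) = p + 0 = p)
H(f, n) = 2/(-1 + 2*n) (H(f, n) = 2/(-3 + ((2 + n) + n)) = 2/(-3 + (2 + 2*n)) = 2/(-1 + 2*n))
((-6 + W)*13)*H(-5, Q(-1)) = ((-6 + 0)*13)*(2/(-1 + 2*(-1))) = (-6*13)*(2/(-1 - 2)) = -156/(-3) = -156*(-1)/3 = -78*(-⅔) = 52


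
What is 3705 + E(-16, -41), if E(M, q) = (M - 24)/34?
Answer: 62965/17 ≈ 3703.8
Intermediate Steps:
E(M, q) = -12/17 + M/34 (E(M, q) = (-24 + M)*(1/34) = -12/17 + M/34)
3705 + E(-16, -41) = 3705 + (-12/17 + (1/34)*(-16)) = 3705 + (-12/17 - 8/17) = 3705 - 20/17 = 62965/17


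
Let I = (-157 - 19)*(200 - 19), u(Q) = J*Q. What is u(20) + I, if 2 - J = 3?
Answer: -31876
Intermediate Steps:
J = -1 (J = 2 - 1*3 = 2 - 3 = -1)
u(Q) = -Q
I = -31856 (I = -176*181 = -31856)
u(20) + I = -1*20 - 31856 = -20 - 31856 = -31876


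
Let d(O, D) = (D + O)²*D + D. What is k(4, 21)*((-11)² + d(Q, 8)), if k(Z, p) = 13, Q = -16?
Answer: 8333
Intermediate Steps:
d(O, D) = D + D*(D + O)² (d(O, D) = D*(D + O)² + D = D + D*(D + O)²)
k(4, 21)*((-11)² + d(Q, 8)) = 13*((-11)² + 8*(1 + (8 - 16)²)) = 13*(121 + 8*(1 + (-8)²)) = 13*(121 + 8*(1 + 64)) = 13*(121 + 8*65) = 13*(121 + 520) = 13*641 = 8333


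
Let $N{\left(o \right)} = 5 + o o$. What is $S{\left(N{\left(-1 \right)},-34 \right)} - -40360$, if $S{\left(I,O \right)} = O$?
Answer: $40326$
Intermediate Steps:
$N{\left(o \right)} = 5 + o^{2}$
$S{\left(N{\left(-1 \right)},-34 \right)} - -40360 = -34 - -40360 = -34 + 40360 = 40326$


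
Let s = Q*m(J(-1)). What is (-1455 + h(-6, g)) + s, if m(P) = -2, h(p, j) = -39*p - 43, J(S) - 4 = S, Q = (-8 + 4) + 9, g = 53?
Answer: -1274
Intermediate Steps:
Q = 5 (Q = -4 + 9 = 5)
J(S) = 4 + S
h(p, j) = -43 - 39*p
s = -10 (s = 5*(-2) = -10)
(-1455 + h(-6, g)) + s = (-1455 + (-43 - 39*(-6))) - 10 = (-1455 + (-43 + 234)) - 10 = (-1455 + 191) - 10 = -1264 - 10 = -1274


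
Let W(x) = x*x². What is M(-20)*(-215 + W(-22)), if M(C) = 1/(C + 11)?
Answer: 1207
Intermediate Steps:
M(C) = 1/(11 + C)
W(x) = x³
M(-20)*(-215 + W(-22)) = (-215 + (-22)³)/(11 - 20) = (-215 - 10648)/(-9) = -⅑*(-10863) = 1207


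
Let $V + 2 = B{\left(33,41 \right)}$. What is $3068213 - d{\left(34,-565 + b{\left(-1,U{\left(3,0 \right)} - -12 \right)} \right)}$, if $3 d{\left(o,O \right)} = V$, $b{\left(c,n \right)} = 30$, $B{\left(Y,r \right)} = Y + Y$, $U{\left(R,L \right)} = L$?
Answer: $\frac{9204575}{3} \approx 3.0682 \cdot 10^{6}$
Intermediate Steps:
$B{\left(Y,r \right)} = 2 Y$
$V = 64$ ($V = -2 + 2 \cdot 33 = -2 + 66 = 64$)
$d{\left(o,O \right)} = \frac{64}{3}$ ($d{\left(o,O \right)} = \frac{1}{3} \cdot 64 = \frac{64}{3}$)
$3068213 - d{\left(34,-565 + b{\left(-1,U{\left(3,0 \right)} - -12 \right)} \right)} = 3068213 - \frac{64}{3} = \frac{9204575}{3}$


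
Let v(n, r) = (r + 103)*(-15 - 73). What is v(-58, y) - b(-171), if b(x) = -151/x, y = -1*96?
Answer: -105487/171 ≈ -616.88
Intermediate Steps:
y = -96
v(n, r) = -9064 - 88*r (v(n, r) = (103 + r)*(-88) = -9064 - 88*r)
v(-58, y) - b(-171) = (-9064 - 88*(-96)) - (-151)/(-171) = (-9064 + 8448) - (-151)*(-1)/171 = -616 - 1*151/171 = -616 - 151/171 = -105487/171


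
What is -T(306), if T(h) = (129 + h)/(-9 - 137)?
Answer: 435/146 ≈ 2.9795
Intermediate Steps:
T(h) = -129/146 - h/146 (T(h) = (129 + h)/(-146) = (129 + h)*(-1/146) = -129/146 - h/146)
-T(306) = -(-129/146 - 1/146*306) = -(-129/146 - 153/73) = -1*(-435/146) = 435/146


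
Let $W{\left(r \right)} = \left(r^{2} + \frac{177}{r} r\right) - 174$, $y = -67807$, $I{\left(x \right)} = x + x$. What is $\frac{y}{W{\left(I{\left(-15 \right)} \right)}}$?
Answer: $- \frac{67807}{903} \approx -75.091$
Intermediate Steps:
$I{\left(x \right)} = 2 x$
$W{\left(r \right)} = 3 + r^{2}$ ($W{\left(r \right)} = \left(r^{2} + 177\right) - 174 = \left(177 + r^{2}\right) - 174 = 3 + r^{2}$)
$\frac{y}{W{\left(I{\left(-15 \right)} \right)}} = - \frac{67807}{3 + \left(2 \left(-15\right)\right)^{2}} = - \frac{67807}{3 + \left(-30\right)^{2}} = - \frac{67807}{3 + 900} = - \frac{67807}{903}$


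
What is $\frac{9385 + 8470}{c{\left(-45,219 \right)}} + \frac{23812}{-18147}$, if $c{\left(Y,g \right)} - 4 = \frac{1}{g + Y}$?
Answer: $\frac{56361958226}{12648459} \approx 4456.0$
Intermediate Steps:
$c{\left(Y,g \right)} = 4 + \frac{1}{Y + g}$ ($c{\left(Y,g \right)} = 4 + \frac{1}{g + Y} = 4 + \frac{1}{Y + g}$)
$\frac{9385 + 8470}{c{\left(-45,219 \right)}} + \frac{23812}{-18147} = \frac{9385 + 8470}{\frac{1}{-45 + 219} \left(1 + 4 \left(-45\right) + 4 \cdot 219\right)} + \frac{23812}{-18147} = \frac{17855}{\frac{1}{174} \left(1 - 180 + 876\right)} + 23812 \left(- \frac{1}{18147}\right) = \frac{17855}{\frac{1}{174} \cdot 697} - \frac{23812}{18147} = \frac{17855}{\frac{697}{174}} - \frac{23812}{18147} = 17855 \cdot \frac{174}{697} - \frac{23812}{18147} = \frac{3106770}{697} - \frac{23812}{18147} = \frac{56361958226}{12648459}$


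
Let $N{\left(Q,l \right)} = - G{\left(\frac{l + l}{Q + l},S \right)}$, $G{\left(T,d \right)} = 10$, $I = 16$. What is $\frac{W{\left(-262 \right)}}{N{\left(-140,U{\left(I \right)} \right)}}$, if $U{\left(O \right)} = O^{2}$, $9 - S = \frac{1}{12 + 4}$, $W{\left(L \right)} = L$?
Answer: $\frac{131}{5} \approx 26.2$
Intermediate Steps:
$S = \frac{143}{16}$ ($S = 9 - \frac{1}{12 + 4} = 9 - \frac{1}{16} = \frac{143}{16} \approx 8.9375$)
$N{\left(Q,l \right)} = -10$ ($N{\left(Q,l \right)} = \left(-1\right) 10 = -10$)
$\frac{W{\left(-262 \right)}}{N{\left(-140,U{\left(I \right)} \right)}} = - \frac{262}{-10} = \left(-262\right) \left(- \frac{1}{10}\right) = \frac{131}{5}$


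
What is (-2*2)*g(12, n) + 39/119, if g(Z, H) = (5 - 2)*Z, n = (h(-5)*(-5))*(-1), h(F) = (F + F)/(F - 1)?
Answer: -17097/119 ≈ -143.67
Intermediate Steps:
h(F) = 2*F/(-1 + F) (h(F) = (2*F)/(-1 + F) = 2*F/(-1 + F))
n = 25/3 (n = ((2*(-5)/(-1 - 5))*(-5))*(-1) = ((2*(-5)/(-6))*(-5))*(-1) = ((2*(-5)*(-⅙))*(-5))*(-1) = ((5/3)*(-5))*(-1) = -25/3*(-1) = 25/3 ≈ 8.3333)
g(Z, H) = 3*Z
(-2*2)*g(12, n) + 39/119 = (-2*2)*(3*12) + 39/119 = -4*36 + 39*(1/119) = -144 + 39/119 = -17097/119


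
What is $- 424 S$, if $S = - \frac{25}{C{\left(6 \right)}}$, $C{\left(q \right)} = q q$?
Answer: $\frac{2650}{9} \approx 294.44$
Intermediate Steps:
$C{\left(q \right)} = q^{2}$
$S = - \frac{25}{36}$ ($S = - \frac{25}{6^{2}} = - \frac{25}{36} \approx -0.69444$)
$- 424 S = \left(-424\right) \left(- \frac{25}{36}\right) = \frac{2650}{9}$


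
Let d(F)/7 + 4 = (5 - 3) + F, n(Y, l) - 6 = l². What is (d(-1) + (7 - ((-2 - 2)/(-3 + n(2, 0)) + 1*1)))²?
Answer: 1681/9 ≈ 186.78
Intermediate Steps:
n(Y, l) = 6 + l²
d(F) = -14 + 7*F (d(F) = -28 + 7*((5 - 3) + F) = -28 + 7*(2 + F) = -28 + (14 + 7*F) = -14 + 7*F)
(d(-1) + (7 - ((-2 - 2)/(-3 + n(2, 0)) + 1*1)))² = ((-14 + 7*(-1)) + (7 - ((-2 - 2)/(-3 + (6 + 0²)) + 1*1)))² = ((-14 - 7) + (7 - (-4/(-3 + (6 + 0)) + 1)))² = (-21 + (7 - (-4/(-3 + 6) + 1)))² = (-21 + (7 - (-4/3 + 1)))² = (-21 + (7 - 1*(-⅓)))² = (-21 + (7 + ⅓))² = (-21 + 22/3)² = (-41/3)² = 1681/9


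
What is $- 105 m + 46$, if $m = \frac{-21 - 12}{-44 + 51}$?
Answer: $541$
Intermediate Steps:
$m = - \frac{33}{7} \approx -4.7143$
$- 105 m + 46 = \left(-105\right) \left(- \frac{33}{7}\right) + 46 = 495 + 46 = 541$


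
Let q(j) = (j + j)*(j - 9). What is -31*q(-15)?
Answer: -22320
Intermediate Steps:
q(j) = 2*j*(-9 + j) (q(j) = (2*j)*(-9 + j) = 2*j*(-9 + j))
-31*q(-15) = -62*(-15)*(-9 - 15) = -62*(-15)*(-24) = -31*720 = -22320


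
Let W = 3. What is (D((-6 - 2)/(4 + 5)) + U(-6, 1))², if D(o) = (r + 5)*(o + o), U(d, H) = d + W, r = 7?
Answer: 5329/9 ≈ 592.11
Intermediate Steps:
U(d, H) = 3 + d (U(d, H) = d + 3 = 3 + d)
D(o) = 24*o (D(o) = (7 + 5)*(o + o) = 12*(2*o) = 24*o)
(D((-6 - 2)/(4 + 5)) + U(-6, 1))² = (24*((-6 - 2)/(4 + 5)) + (3 - 6))² = (24*(-8/9) - 3)² = (-64/3 - 3)² = (-73/3)² = 5329/9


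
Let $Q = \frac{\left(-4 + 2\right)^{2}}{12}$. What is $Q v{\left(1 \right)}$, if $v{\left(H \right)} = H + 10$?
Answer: $\frac{11}{3} \approx 3.6667$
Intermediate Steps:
$v{\left(H \right)} = 10 + H$
$Q = \frac{1}{3}$ ($Q = \left(-2\right)^{2} \cdot \frac{1}{12} = 4 \cdot \frac{1}{12} = \frac{1}{3} \approx 0.33333$)
$Q v{\left(1 \right)} = \frac{10 + 1}{3} = \frac{1}{3} \cdot 11 = \frac{11}{3}$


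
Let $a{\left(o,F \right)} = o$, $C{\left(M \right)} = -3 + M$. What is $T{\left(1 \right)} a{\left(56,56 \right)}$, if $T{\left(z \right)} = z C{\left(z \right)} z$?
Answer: $-112$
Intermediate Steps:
$T{\left(z \right)} = z^{2} \left(-3 + z\right)$ ($T{\left(z \right)} = z \left(-3 + z\right) z = z^{2} \left(-3 + z\right)$)
$T{\left(1 \right)} a{\left(56,56 \right)} = 1^{2} \left(-3 + 1\right) 56 = 1 \left(-2\right) 56 = \left(-2\right) 56 = -112$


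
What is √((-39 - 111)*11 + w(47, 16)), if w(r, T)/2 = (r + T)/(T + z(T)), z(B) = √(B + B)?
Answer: √(-26274 - 6600*√2)/(2*√(4 + √2)) ≈ 40.549*I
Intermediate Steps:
z(B) = √2*√B (z(B) = √(2*B) = √2*√B)
w(r, T) = 2*(T + r)/(T + √2*√T) (w(r, T) = 2*((r + T)/(T + √2*√T)) = 2*((T + r)/(T + √2*√T)) = 2*(T + r)/(T + √2*√T))
√((-39 - 111)*11 + w(47, 16)) = √((-39 - 111)*11 + 2*(16 + 47)/(16 + √2*√16)) = √(-150*11 + 2*63/(16 + √2*4)) = √(-1650 + 2*63/(16 + 4*√2)) = √(-1650 + 126/(16 + 4*√2))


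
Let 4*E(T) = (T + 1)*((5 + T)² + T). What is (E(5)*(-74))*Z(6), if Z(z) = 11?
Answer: -128205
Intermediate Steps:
E(T) = (1 + T)*(T + (5 + T)²)/4 (E(T) = ((T + 1)*((5 + T)² + T))/4 = ((1 + T)*(T + (5 + T)²))/4 = (1 + T)*(T + (5 + T)²)/4)
(E(5)*(-74))*Z(6) = ((25/4 + 3*5² + 9*5 + (¼)*5³)*(-74))*11 = ((25/4 + 3*25 + 45 + (¼)*125)*(-74))*11 = ((25/4 + 75 + 45 + 125/4)*(-74))*11 = ((315/2)*(-74))*11 = -11655*11 = -128205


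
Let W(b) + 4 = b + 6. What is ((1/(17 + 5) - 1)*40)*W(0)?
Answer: -840/11 ≈ -76.364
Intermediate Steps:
W(b) = 2 + b (W(b) = -4 + (b + 6) = -4 + (6 + b) = 2 + b)
((1/(17 + 5) - 1)*40)*W(0) = ((1/(17 + 5) - 1)*40)*(2 + 0) = ((1/22 - 1)*40)*2 = -21/22*40*2 = -420/11*2 = -840/11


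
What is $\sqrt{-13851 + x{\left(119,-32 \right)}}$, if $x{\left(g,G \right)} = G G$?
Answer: $i \sqrt{12827} \approx 113.26 i$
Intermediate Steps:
$x{\left(g,G \right)} = G^{2}$
$\sqrt{-13851 + x{\left(119,-32 \right)}} = \sqrt{-13851 + \left(-32\right)^{2}} = \sqrt{-13851 + 1024} = \sqrt{-12827} = i \sqrt{12827}$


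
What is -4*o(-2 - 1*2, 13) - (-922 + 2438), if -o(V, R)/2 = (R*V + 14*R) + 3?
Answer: -452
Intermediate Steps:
o(V, R) = -6 - 28*R - 2*R*V (o(V, R) = -2*((R*V + 14*R) + 3) = -2*((14*R + R*V) + 3) = -2*(3 + 14*R + R*V) = -6 - 28*R - 2*R*V)
-4*o(-2 - 1*2, 13) - (-922 + 2438) = -4*(-6 - 28*13 - 2*13*(-2 - 1*2)) - (-922 + 2438) = -4*(-6 - 364 - 2*13*(-2 - 2)) - 1*1516 = -4*(-6 - 364 - 2*13*(-4)) - 1516 = -4*(-6 - 364 + 104) - 1516 = -4*(-266) - 1516 = 1064 - 1516 = -452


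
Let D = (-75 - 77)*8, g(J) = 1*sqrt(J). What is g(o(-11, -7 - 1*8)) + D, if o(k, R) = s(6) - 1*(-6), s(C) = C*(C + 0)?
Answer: -1216 + sqrt(42) ≈ -1209.5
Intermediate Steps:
s(C) = C**2 (s(C) = C*C = C**2)
o(k, R) = 42 (o(k, R) = 6**2 - 1*(-6) = 36 + 6 = 42)
g(J) = sqrt(J)
D = -1216 (D = -152*8 = -1216)
g(o(-11, -7 - 1*8)) + D = sqrt(42) - 1216 = -1216 + sqrt(42)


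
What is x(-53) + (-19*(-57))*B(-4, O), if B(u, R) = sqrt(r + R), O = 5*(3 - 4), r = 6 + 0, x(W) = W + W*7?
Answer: 659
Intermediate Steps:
x(W) = 8*W (x(W) = W + 7*W = 8*W)
r = 6
O = -5 (O = 5*(-1) = -5)
B(u, R) = sqrt(6 + R)
x(-53) + (-19*(-57))*B(-4, O) = 8*(-53) + (-19*(-57))*sqrt(6 - 5) = -424 + 1083*sqrt(1) = -424 + 1083*1 = -424 + 1083 = 659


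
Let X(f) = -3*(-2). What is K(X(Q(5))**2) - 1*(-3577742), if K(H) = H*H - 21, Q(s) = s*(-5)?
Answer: 3579017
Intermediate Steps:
Q(s) = -5*s
X(f) = 6
K(H) = -21 + H**2 (K(H) = H**2 - 21 = -21 + H**2)
K(X(Q(5))**2) - 1*(-3577742) = (-21 + (6**2)**2) - 1*(-3577742) = (-21 + 36**2) + 3577742 = (-21 + 1296) + 3577742 = 1275 + 3577742 = 3579017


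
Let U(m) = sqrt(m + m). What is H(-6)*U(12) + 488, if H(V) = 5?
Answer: 488 + 10*sqrt(6) ≈ 512.50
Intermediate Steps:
U(m) = sqrt(2)*sqrt(m) (U(m) = sqrt(2*m) = sqrt(2)*sqrt(m))
H(-6)*U(12) + 488 = 5*(sqrt(2)*sqrt(12)) + 488 = 5*(sqrt(2)*(2*sqrt(3))) + 488 = 5*(2*sqrt(6)) + 488 = 10*sqrt(6) + 488 = 488 + 10*sqrt(6)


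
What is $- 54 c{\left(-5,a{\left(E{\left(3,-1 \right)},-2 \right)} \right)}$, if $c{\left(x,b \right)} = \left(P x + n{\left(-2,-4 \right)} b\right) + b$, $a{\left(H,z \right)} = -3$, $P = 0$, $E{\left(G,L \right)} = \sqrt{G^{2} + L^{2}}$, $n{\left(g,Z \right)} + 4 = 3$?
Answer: $0$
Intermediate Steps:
$n{\left(g,Z \right)} = -1$ ($n{\left(g,Z \right)} = -4 + 3 = -1$)
$c{\left(x,b \right)} = 0$ ($c{\left(x,b \right)} = \left(0 x - b\right) + b = \left(0 - b\right) + b = - b + b = 0$)
$- 54 c{\left(-5,a{\left(E{\left(3,-1 \right)},-2 \right)} \right)} = \left(-54\right) 0 = 0$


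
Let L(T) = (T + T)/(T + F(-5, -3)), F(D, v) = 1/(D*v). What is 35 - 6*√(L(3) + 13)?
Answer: 35 - 12*√1978/23 ≈ 11.796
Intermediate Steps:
F(D, v) = 1/(D*v)
L(T) = 2*T/(1/15 + T) (L(T) = (T + T)/(T + 1/(-5*(-3))) = (2*T)/(T - ⅕*(-⅓)) = (2*T)/(T + 1/15) = (2*T)/(1/15 + T) = 2*T/(1/15 + T))
35 - 6*√(L(3) + 13) = 35 - 6*√(30*3/(1 + 15*3) + 13) = 35 - 6*√(30*3/(1 + 45) + 13) = 35 - 6*√(30*3/46 + 13) = 35 - 6*√(30*3*(1/46) + 13) = 35 - 6*√(45/23 + 13) = 35 - 12*√1978/23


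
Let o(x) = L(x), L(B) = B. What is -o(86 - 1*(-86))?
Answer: -172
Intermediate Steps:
o(x) = x
-o(86 - 1*(-86)) = -(86 - 1*(-86)) = -(86 + 86) = -1*172 = -172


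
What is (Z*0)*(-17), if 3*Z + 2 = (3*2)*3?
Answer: 0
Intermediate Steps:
Z = 16/3 (Z = -⅔ + ((3*2)*3)/3 = -⅔ + (6*3)/3 = -⅔ + (⅓)*18 = -⅔ + 6 = 16/3 ≈ 5.3333)
(Z*0)*(-17) = ((16/3)*0)*(-17) = 0*(-17) = 0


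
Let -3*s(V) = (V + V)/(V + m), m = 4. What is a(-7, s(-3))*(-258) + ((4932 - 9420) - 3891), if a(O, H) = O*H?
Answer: -4767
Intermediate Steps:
s(V) = -2*V/(3*(4 + V)) (s(V) = -(V + V)/(3*(V + 4)) = -2*V/(3*(4 + V)))
a(O, H) = H*O
a(-7, s(-3))*(-258) + ((4932 - 9420) - 3891) = (-2*(-3)/(12 + 3*(-3))*(-7))*(-258) + ((4932 - 9420) - 3891) = (-2*(-3)/(12 - 9)*(-7))*(-258) + (-4488 - 3891) = (-2*(-3)/3*(-7))*(-258) - 8379 = (-2*(-3)*1/3*(-7))*(-258) - 8379 = (2*(-7))*(-258) - 8379 = -14*(-258) - 8379 = 3612 - 8379 = -4767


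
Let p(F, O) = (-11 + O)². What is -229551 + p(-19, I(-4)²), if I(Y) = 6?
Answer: -228926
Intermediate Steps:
-229551 + p(-19, I(-4)²) = -229551 + (-11 + 6²)² = -229551 + (-11 + 36)² = -229551 + 25² = -229551 + 625 = -228926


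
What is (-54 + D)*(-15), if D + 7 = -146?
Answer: 3105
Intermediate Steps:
D = -153 (D = -7 - 146 = -153)
(-54 + D)*(-15) = (-54 - 153)*(-15) = -207*(-15) = 3105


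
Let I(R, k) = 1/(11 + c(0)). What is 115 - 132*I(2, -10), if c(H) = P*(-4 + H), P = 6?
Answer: 1627/13 ≈ 125.15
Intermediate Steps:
c(H) = -24 + 6*H (c(H) = 6*(-4 + H) = -24 + 6*H)
I(R, k) = -1/13 (I(R, k) = 1/(11 + (-24 + 6*0)) = 1/(11 + (-24 + 0)) = 1/(11 - 24) = 1/(-13) = -1/13)
115 - 132*I(2, -10) = 115 - 132*(-1/13) = 115 + 132/13 = 1627/13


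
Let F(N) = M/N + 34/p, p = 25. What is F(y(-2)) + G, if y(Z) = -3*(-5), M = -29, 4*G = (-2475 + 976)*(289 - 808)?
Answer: 58348403/300 ≈ 1.9449e+5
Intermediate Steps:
G = 777981/4 (G = ((-2475 + 976)*(289 - 808))/4 = (-1499*(-519))/4 = (¼)*777981 = 777981/4 ≈ 1.9450e+5)
y(Z) = 15
F(N) = 34/25 - 29/N (F(N) = -29/N + 34/25 = 34/25 - 29/N)
F(y(-2)) + G = (34/25 - 29/15) + 777981/4 = -43/75 + 777981/4 = 58348403/300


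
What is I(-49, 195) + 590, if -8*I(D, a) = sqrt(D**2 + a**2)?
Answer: 590 - sqrt(40426)/8 ≈ 564.87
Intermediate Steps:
I(D, a) = -sqrt(D**2 + a**2)/8
I(-49, 195) + 590 = -sqrt((-49)**2 + 195**2)/8 + 590 = -sqrt(2401 + 38025)/8 + 590 = -sqrt(40426)/8 + 590 = 590 - sqrt(40426)/8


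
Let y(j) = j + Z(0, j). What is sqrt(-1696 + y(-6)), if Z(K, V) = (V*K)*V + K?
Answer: I*sqrt(1702) ≈ 41.255*I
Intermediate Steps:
Z(K, V) = K + K*V**2 (Z(K, V) = (K*V)*V + K = K*V**2 + K = K + K*V**2)
y(j) = j (y(j) = j + 0*(1 + j**2) = j + 0 = j)
sqrt(-1696 + y(-6)) = sqrt(-1696 - 6) = sqrt(-1702) = I*sqrt(1702)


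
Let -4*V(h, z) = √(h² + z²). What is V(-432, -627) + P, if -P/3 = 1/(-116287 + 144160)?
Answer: -1/9291 - 3*√64417/4 ≈ -190.35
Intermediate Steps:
P = -1/9291 (P = -3/(-116287 + 144160) = -3/27873 = -3*1/27873 = -1/9291 ≈ -0.00010763)
V(h, z) = -√(h² + z²)/4
V(-432, -627) + P = -√((-432)² + (-627)²)/4 - 1/9291 = -√(186624 + 393129)/4 - 1/9291 = -3*√64417/4 - 1/9291 = -1/9291 - 3*√64417/4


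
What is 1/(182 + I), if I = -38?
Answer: 1/144 ≈ 0.0069444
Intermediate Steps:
1/(182 + I) = 1/(182 - 38) = 1/144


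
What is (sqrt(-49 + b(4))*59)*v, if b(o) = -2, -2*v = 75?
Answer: -4425*I*sqrt(51)/2 ≈ -15800.0*I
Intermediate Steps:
v = -75/2 (v = -1/2*75 = -75/2 ≈ -37.500)
(sqrt(-49 + b(4))*59)*v = (sqrt(-49 - 2)*59)*(-75/2) = (sqrt(-51)*59)*(-75/2) = ((I*sqrt(51))*59)*(-75/2) = (59*I*sqrt(51))*(-75/2) = -4425*I*sqrt(51)/2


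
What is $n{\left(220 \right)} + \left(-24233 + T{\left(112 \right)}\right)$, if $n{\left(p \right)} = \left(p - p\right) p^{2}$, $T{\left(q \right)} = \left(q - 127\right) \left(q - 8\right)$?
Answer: $-25793$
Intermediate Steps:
$T{\left(q \right)} = \left(-127 + q\right) \left(-8 + q\right)$
$n{\left(p \right)} = 0$ ($n{\left(p \right)} = 0 p^{2} = 0$)
$n{\left(220 \right)} + \left(-24233 + T{\left(112 \right)}\right) = 0 + \left(-24233 + \left(1016 + 112^{2} - 15120\right)\right) = 0 + \left(-24233 + \left(1016 + 12544 - 15120\right)\right) = 0 - 25793 = -25793$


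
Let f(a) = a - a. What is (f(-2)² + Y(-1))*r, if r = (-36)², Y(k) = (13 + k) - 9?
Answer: 3888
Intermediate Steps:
Y(k) = 4 + k
f(a) = 0
r = 1296
(f(-2)² + Y(-1))*r = (0² + (4 - 1))*1296 = (0 + 3)*1296 = 3*1296 = 3888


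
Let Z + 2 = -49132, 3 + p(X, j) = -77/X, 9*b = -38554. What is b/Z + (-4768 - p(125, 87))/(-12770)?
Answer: 81224180347/176467831875 ≈ 0.46028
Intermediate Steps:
b = -38554/9 (b = (⅑)*(-38554) = -38554/9 ≈ -4283.8)
p(X, j) = -3 - 77/X
Z = -49134 (Z = -2 - 49132 = -49134)
b/Z + (-4768 - p(125, 87))/(-12770) = -38554/9/(-49134) + (-4768 - (-3 - 77/125))/(-12770) = -38554/9*(-1/49134) + (-4768 - (-3 - 77*1/125))*(-1/12770) = 19277/221103 + (-4768 - (-3 - 77/125))*(-1/12770) = 19277/221103 + (-4768 - 1*(-452/125))*(-1/12770) = 19277/221103 + (-4768 + 452/125)*(-1/12770) = 19277/221103 - 595548/125*(-1/12770) = 19277/221103 + 297774/798125 = 81224180347/176467831875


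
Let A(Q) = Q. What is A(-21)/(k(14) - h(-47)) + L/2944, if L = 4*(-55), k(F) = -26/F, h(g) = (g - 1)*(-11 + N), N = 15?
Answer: -181397/979616 ≈ -0.18517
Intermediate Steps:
h(g) = -4 + 4*g (h(g) = (g - 1)*(-11 + 15) = (-1 + g)*4 = -4 + 4*g)
L = -220
A(-21)/(k(14) - h(-47)) + L/2944 = -21/(-26/14 - (-4 + 4*(-47))) - 220/2944 = -21/(-26*1/14 - (-4 - 188)) - 220*1/2944 = -21/(-13/7 - 1*(-192)) - 55/736 = -21/(-13/7 + 192) - 55/736 = -21/1331/7 - 55/736 = -21*7/1331 - 55/736 = -147/1331 - 55/736 = -181397/979616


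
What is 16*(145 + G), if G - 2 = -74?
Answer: 1168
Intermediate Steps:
G = -72 (G = 2 - 74 = -72)
16*(145 + G) = 16*(145 - 72) = 16*73 = 1168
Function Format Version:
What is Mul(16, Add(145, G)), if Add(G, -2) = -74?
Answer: 1168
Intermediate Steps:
G = -72 (G = Add(2, -74) = -72)
Mul(16, Add(145, G)) = Mul(16, Add(145, -72)) = Mul(16, 73) = 1168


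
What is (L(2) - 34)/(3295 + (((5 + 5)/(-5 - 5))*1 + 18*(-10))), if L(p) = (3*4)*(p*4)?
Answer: 31/1557 ≈ 0.019910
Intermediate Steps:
L(p) = 48*p (L(p) = 12*(4*p) = 48*p)
(L(2) - 34)/(3295 + (((5 + 5)/(-5 - 5))*1 + 18*(-10))) = (48*2 - 34)/(3295 + (((5 + 5)/(-5 - 5))*1 + 18*(-10))) = (96 - 34)/(3295 + ((10/(-10))*1 - 180)) = 62/(3295 + ((10*(-⅒))*1 - 180)) = 62/(3295 + (-1*1 - 180)) = 62/(3295 + (-1 - 180)) = 62/(3295 - 181) = 62/3114 = 62*(1/3114) = 31/1557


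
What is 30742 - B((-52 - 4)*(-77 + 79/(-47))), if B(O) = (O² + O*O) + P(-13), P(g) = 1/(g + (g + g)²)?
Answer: -56821069384039/1464567 ≈ -3.8797e+7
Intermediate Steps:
P(g) = 1/(g + 4*g²) (P(g) = 1/(g + (2*g)²) = 1/(g + 4*g²))
B(O) = 1/663 + 2*O² (B(O) = (O² + O*O) + 1/((-13)*(1 + 4*(-13))) = (O² + O²) - 1/(13*(1 - 52)) = 2*O² - 1/13/(-51) = 2*O² - 1/13*(-1/51) = 2*O² + 1/663 = 1/663 + 2*O²)
30742 - B((-52 - 4)*(-77 + 79/(-47))) = 30742 - (1/663 + 2*((-52 - 4)*(-77 + 79/(-47)))²) = 30742 - (1/663 + 2*(-56*(-77 + 79*(-1/47)))²) = 30742 - (1/663 + 2*(-56*(-77 - 79/47))²) = 30742 - (1/663 + 2*(-56*(-3698/47))²) = 30742 - (1/663 + 2*(207088/47)²) = 30742 - (1/663 + 2*(42885439744/2209)) = 30742 - (1/663 + 85770879488/2209) = 30742 - 1*56866093102753/1464567 = 30742 - 56866093102753/1464567 = -56821069384039/1464567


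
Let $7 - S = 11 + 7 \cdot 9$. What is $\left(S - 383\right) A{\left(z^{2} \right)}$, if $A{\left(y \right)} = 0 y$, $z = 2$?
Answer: $0$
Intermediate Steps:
$S = -67$ ($S = 7 - \left(11 + 7 \cdot 9\right) = 7 - \left(11 + 63\right) = 7 - 74 = -67$)
$A{\left(y \right)} = 0$
$\left(S - 383\right) A{\left(z^{2} \right)} = \left(-67 - 383\right) 0 = \left(-450\right) 0 = 0$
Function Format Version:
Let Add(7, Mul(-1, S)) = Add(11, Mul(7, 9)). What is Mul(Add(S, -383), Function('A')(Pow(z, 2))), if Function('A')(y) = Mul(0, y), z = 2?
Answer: 0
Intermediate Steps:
S = -67 (S = Add(7, Mul(-1, Add(11, Mul(7, 9)))) = Add(7, Mul(-1, Add(11, 63))) = Add(7, Mul(-1, 74)) = Add(7, -74) = -67)
Function('A')(y) = 0
Mul(Add(S, -383), Function('A')(Pow(z, 2))) = Mul(Add(-67, -383), 0) = Mul(-450, 0) = 0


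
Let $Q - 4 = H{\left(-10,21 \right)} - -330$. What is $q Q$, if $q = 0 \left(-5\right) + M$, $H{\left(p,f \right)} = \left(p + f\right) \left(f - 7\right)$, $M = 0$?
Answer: $0$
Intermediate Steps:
$H{\left(p,f \right)} = \left(-7 + f\right) \left(f + p\right)$ ($H{\left(p,f \right)} = \left(f + p\right) \left(-7 + f\right) = \left(-7 + f\right) \left(f + p\right)$)
$Q = 488$ ($Q = 4 + \left(\left(21^{2} - 147 - -70 + 21 \left(-10\right)\right) - -330\right) = 4 + \left(\left(441 - 147 + 70 - 210\right) + 330\right) = 4 + \left(154 + 330\right) = 4 + 484 = 488$)
$q = 0$ ($q = 0 \left(-5\right) + 0 = 0 + 0 = 0$)
$q Q = 0 \cdot 488 = 0$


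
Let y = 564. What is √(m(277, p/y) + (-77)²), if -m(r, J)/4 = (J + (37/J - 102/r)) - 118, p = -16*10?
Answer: √1056420539338830/390570 ≈ 83.218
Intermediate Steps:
p = -160
m(r, J) = 472 - 148/J - 4*J + 408/r (m(r, J) = -4*((J + (37/J - 102/r)) - 118) = -4*((J + (-102/r + 37/J)) - 118) = -4*((J - 102/r + 37/J) - 118) = -4*(-118 + J - 102/r + 37/J) = 472 - 148/J - 4*J + 408/r)
√(m(277, p/y) + (-77)²) = √((472 - 148/((-160/564)) - (-640)/564 + 408/277) + (-77)²) = √((472 - 148/((-160*1/564)) - (-640)/564 + 408*(1/277)) + 5929) = √((472 - 148/(-40/141) - 4*(-40/141) + 408/277) + 5929) = √((472 - 148*(-141/40) + 160/141 + 408/277) + 5929) = √((472 + 5217/10 + 160/141 + 408/277) + 5929) = √(389127889/390570 + 5929) = √(2704817419/390570) = √1056420539338830/390570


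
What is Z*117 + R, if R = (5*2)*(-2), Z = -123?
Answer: -14411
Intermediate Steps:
R = -20 (R = 10*(-2) = -20)
Z*117 + R = -123*117 - 20 = -14391 - 20 = -14411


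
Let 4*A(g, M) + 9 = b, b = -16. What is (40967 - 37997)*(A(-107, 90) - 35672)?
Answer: -211928805/2 ≈ -1.0596e+8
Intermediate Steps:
A(g, M) = -25/4 (A(g, M) = -9/4 + (1/4)*(-16) = -9/4 - 4 = -25/4)
(40967 - 37997)*(A(-107, 90) - 35672) = (40967 - 37997)*(-25/4 - 35672) = 2970*(-142713/4) = -211928805/2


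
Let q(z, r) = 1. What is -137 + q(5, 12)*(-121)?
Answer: -258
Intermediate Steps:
-137 + q(5, 12)*(-121) = -137 + 1*(-121) = -137 - 121 = -258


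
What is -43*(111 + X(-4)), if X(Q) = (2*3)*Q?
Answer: -3741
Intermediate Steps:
X(Q) = 6*Q
-43*(111 + X(-4)) = -43*(111 + 6*(-4)) = -43*(111 - 24) = -43*87 = -3741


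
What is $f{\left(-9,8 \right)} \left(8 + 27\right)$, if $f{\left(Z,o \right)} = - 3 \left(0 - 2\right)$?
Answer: $210$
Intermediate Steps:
$f{\left(Z,o \right)} = 6$ ($f{\left(Z,o \right)} = \left(-3\right) \left(-2\right) = 6$)
$f{\left(-9,8 \right)} \left(8 + 27\right) = 6 \left(8 + 27\right) = 6 \cdot 35 = 210$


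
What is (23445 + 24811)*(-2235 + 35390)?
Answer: 1599927680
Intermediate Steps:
(23445 + 24811)*(-2235 + 35390) = 48256*33155 = 1599927680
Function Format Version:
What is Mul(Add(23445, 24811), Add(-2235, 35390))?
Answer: 1599927680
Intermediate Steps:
Mul(Add(23445, 24811), Add(-2235, 35390)) = Mul(48256, 33155) = 1599927680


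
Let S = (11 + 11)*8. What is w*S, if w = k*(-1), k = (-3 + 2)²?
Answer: -176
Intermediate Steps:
S = 176 (S = 22*8 = 176)
k = 1 (k = (-1)² = 1)
w = -1 (w = 1*(-1) = -1)
w*S = -1*176 = -176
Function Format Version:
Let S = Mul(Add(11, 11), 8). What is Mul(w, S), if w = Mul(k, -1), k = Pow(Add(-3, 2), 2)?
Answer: -176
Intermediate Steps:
S = 176 (S = Mul(22, 8) = 176)
k = 1 (k = Pow(-1, 2) = 1)
w = -1 (w = Mul(1, -1) = -1)
Mul(w, S) = Mul(-1, 176) = -176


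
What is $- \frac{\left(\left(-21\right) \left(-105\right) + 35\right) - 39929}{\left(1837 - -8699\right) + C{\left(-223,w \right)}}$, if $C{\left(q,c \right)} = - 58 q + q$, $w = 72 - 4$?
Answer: $\frac{12563}{7749} \approx 1.6212$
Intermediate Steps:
$w = 68$
$C{\left(q,c \right)} = - 57 q$
$- \frac{\left(\left(-21\right) \left(-105\right) + 35\right) - 39929}{\left(1837 - -8699\right) + C{\left(-223,w \right)}} = - \frac{\left(\left(-21\right) \left(-105\right) + 35\right) - 39929}{\left(1837 - -8699\right) - -12711} = - \frac{\left(2205 + 35\right) - 39929}{\left(1837 + 8699\right) + 12711} = - \frac{2240 - 39929}{10536 + 12711} = - \frac{-37689}{23247} = \left(-1\right) \left(- \frac{12563}{7749}\right) = \frac{12563}{7749}$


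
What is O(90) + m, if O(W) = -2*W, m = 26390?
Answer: 26210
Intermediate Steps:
O(90) + m = -2*90 + 26390 = -180 + 26390 = 26210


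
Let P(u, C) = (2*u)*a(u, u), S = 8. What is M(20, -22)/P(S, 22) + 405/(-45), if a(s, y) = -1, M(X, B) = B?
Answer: -61/8 ≈ -7.6250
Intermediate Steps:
P(u, C) = -2*u (P(u, C) = (2*u)*(-1) = -2*u)
M(20, -22)/P(S, 22) + 405/(-45) = -22/((-2*8)) + 405/(-45) = -22/(-16) + 405*(-1/45) = -22*(-1/16) - 9 = 11/8 - 9 = -61/8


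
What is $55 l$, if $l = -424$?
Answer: $-23320$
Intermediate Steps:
$55 l = 55 \left(-424\right) = -23320$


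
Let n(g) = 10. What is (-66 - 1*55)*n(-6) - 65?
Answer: -1275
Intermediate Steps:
(-66 - 1*55)*n(-6) - 65 = (-66 - 1*55)*10 - 65 = (-66 - 55)*10 - 65 = -121*10 - 65 = -1210 - 65 = -1275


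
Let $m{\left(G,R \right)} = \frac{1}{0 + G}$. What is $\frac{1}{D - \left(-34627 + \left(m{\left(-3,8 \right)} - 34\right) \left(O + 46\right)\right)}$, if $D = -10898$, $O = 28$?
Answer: $\frac{3}{78809} \approx 3.8067 \cdot 10^{-5}$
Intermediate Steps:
$m{\left(G,R \right)} = \frac{1}{G}$
$\frac{1}{D - \left(-34627 + \left(m{\left(-3,8 \right)} - 34\right) \left(O + 46\right)\right)} = \frac{1}{-10898 + \left(34627 - \left(\frac{1}{-3} - 34\right) \left(28 + 46\right)\right)} = \frac{1}{-10898 + \left(34627 - \left(- \frac{1}{3} - 34\right) 74\right)} = \frac{1}{-10898 + \left(34627 - \left(- \frac{103}{3}\right) 74\right)} = \frac{1}{-10898 + \left(34627 - - \frac{7622}{3}\right)} = \frac{1}{-10898 + \left(34627 + \frac{7622}{3}\right)} = \frac{1}{-10898 + \frac{111503}{3}} = \frac{1}{\frac{78809}{3}} = \frac{3}{78809}$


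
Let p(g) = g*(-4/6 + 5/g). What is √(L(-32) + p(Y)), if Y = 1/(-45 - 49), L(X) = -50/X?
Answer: √2089761/564 ≈ 2.5631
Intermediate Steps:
Y = -1/94 (Y = 1/(-94) = -1/94 ≈ -0.010638)
p(g) = g*(-⅔ + 5/g) (p(g) = g*(-4*⅙ + 5/g) = g*(-⅔ + 5/g))
√(L(-32) + p(Y)) = √(-50/(-32) + (5 - ⅔*(-1/94))) = √(-50*(-1/32) + (5 + 1/141)) = √(25/16 + 706/141) = √(14821/2256) = √2089761/564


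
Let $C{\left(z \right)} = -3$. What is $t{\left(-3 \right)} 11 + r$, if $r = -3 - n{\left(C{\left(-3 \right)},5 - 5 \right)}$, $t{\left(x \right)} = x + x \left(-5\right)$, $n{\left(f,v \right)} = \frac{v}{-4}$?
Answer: $129$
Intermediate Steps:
$n{\left(f,v \right)} = - \frac{v}{4}$ ($n{\left(f,v \right)} = v \left(- \frac{1}{4}\right) = - \frac{v}{4}$)
$t{\left(x \right)} = - 4 x$ ($t{\left(x \right)} = x - 5 x = - 4 x$)
$r = -3$ ($r = -3 - - \frac{5 - 5}{4} = -3 - \left(- \frac{1}{4}\right) 0 = -3 - 0 = -3 + 0 = -3$)
$t{\left(-3 \right)} 11 + r = \left(-4\right) \left(-3\right) 11 - 3 = 12 \cdot 11 - 3 = 132 - 3 = 129$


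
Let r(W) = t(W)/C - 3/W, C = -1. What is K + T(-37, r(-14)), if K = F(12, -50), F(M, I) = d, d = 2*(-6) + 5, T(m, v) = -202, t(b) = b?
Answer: -209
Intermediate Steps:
r(W) = -W - 3/W (r(W) = W/(-1) - 3/W = W*(-1) - 3/W = -W - 3/W)
d = -7 (d = -12 + 5 = -7)
F(M, I) = -7
K = -7
K + T(-37, r(-14)) = -7 - 202 = -209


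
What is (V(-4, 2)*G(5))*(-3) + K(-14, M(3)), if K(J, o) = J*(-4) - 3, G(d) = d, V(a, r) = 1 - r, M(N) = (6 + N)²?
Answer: 68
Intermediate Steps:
K(J, o) = -3 - 4*J (K(J, o) = -4*J - 3 = -3 - 4*J)
(V(-4, 2)*G(5))*(-3) + K(-14, M(3)) = ((1 - 1*2)*5)*(-3) + (-3 - 4*(-14)) = ((1 - 2)*5)*(-3) + (-3 + 56) = -1*5*(-3) + 53 = -5*(-3) + 53 = 15 + 53 = 68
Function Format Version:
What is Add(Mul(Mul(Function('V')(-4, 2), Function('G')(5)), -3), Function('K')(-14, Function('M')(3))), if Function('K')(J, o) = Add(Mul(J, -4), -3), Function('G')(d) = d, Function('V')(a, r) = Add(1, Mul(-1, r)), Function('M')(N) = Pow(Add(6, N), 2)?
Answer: 68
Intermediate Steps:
Function('K')(J, o) = Add(-3, Mul(-4, J)) (Function('K')(J, o) = Add(Mul(-4, J), -3) = Add(-3, Mul(-4, J)))
Add(Mul(Mul(Function('V')(-4, 2), Function('G')(5)), -3), Function('K')(-14, Function('M')(3))) = Add(Mul(Mul(Add(1, Mul(-1, 2)), 5), -3), Add(-3, Mul(-4, -14))) = Add(Mul(Mul(Add(1, -2), 5), -3), Add(-3, 56)) = Add(Mul(Mul(-1, 5), -3), 53) = Add(Mul(-5, -3), 53) = Add(15, 53) = 68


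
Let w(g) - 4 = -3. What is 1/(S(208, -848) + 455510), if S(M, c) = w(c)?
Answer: 1/455511 ≈ 2.1953e-6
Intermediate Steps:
w(g) = 1 (w(g) = 4 - 3 = 1)
S(M, c) = 1
1/(S(208, -848) + 455510) = 1/(1 + 455510) = 1/455511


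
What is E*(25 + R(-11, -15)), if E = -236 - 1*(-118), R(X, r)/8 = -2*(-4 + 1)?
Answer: -8614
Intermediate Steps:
R(X, r) = 48 (R(X, r) = 8*(-2*(-4 + 1)) = 8*(-2*(-3)) = 8*6 = 48)
E = -118 (E = -236 + 118 = -118)
E*(25 + R(-11, -15)) = -118*(25 + 48) = -118*73 = -8614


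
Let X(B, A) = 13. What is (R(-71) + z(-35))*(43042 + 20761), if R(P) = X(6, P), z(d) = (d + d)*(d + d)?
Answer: 313464139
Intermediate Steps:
z(d) = 4*d² (z(d) = (2*d)*(2*d) = 4*d²)
R(P) = 13
(R(-71) + z(-35))*(43042 + 20761) = (13 + 4*(-35)²)*(43042 + 20761) = (13 + 4*1225)*63803 = (13 + 4900)*63803 = 4913*63803 = 313464139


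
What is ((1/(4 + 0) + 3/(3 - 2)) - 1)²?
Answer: 81/16 ≈ 5.0625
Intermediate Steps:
((1/(4 + 0) + 3/(3 - 2)) - 1)² = ((1/4 + 3/1) - 1)² = ((¼ + 1*3) - 1)² = ((¼ + 3) - 1)² = (13/4 - 1)² = (9/4)² = 81/16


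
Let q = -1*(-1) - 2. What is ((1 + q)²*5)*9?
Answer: 0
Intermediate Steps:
q = -1 (q = 1 - 2 = -1)
((1 + q)²*5)*9 = ((1 - 1)²*5)*9 = (0²*5)*9 = (0*5)*9 = 0*9 = 0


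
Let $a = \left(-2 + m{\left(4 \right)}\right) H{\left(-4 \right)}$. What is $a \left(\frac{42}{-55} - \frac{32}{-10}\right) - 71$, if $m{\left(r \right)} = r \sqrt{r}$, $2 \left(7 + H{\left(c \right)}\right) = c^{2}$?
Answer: $- \frac{3101}{55} \approx -56.382$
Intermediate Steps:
$H{\left(c \right)} = -7 + \frac{c^{2}}{2}$
$m{\left(r \right)} = r^{\frac{3}{2}}$
$a = 6$ ($a = \left(-2 + 4^{\frac{3}{2}}\right) \left(-7 + \frac{\left(-4\right)^{2}}{2}\right) = \left(-2 + 8\right) \left(-7 + \frac{1}{2} \cdot 16\right) = 6 \left(-7 + 8\right) = 6 \cdot 1 = 6$)
$a \left(\frac{42}{-55} - \frac{32}{-10}\right) - 71 = 6 \left(\frac{42}{-55} - \frac{32}{-10}\right) - 71 = 6 \left(42 \left(- \frac{1}{55}\right) - - \frac{16}{5}\right) - 71 = 6 \left(- \frac{42}{55} + \frac{16}{5}\right) - 71 = 6 \cdot \frac{134}{55} - 71 = \frac{804}{55} - 71 = - \frac{3101}{55}$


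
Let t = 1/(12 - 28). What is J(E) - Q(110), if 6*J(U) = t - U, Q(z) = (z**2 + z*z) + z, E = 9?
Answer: -2333905/96 ≈ -24312.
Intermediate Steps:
Q(z) = z + 2*z**2 (Q(z) = (z**2 + z**2) + z = 2*z**2 + z = z + 2*z**2)
t = -1/16 (t = 1/(-16) = -1/16 ≈ -0.062500)
J(U) = -1/96 - U/6 (J(U) = (-1/16 - U)/6 = -1/96 - U/6)
J(E) - Q(110) = (-1/96 - 1/6*9) - 110*(1 + 2*110) = (-1/96 - 3/2) - 110*(1 + 220) = -145/96 - 110*221 = -145/96 - 1*24310 = -145/96 - 24310 = -2333905/96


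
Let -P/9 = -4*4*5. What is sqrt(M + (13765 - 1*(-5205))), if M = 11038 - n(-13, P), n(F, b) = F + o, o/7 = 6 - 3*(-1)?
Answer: sqrt(29958) ≈ 173.08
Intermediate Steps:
o = 63 (o = 7*(6 - 3*(-1)) = 7*(6 + 3) = 7*9 = 63)
P = 720 (P = -9*(-4*4)*5 = -(-144)*5 = -9*(-80) = 720)
n(F, b) = 63 + F (n(F, b) = F + 63 = 63 + F)
M = 10988 (M = 11038 - (63 - 13) = 11038 - 1*50 = 11038 - 50 = 10988)
sqrt(M + (13765 - 1*(-5205))) = sqrt(10988 + (13765 - 1*(-5205))) = sqrt(10988 + (13765 + 5205)) = sqrt(10988 + 18970) = sqrt(29958)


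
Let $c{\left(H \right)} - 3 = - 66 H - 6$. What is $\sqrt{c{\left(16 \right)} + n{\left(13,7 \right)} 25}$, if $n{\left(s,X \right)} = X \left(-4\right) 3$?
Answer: $9 i \sqrt{39} \approx 56.205 i$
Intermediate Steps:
$n{\left(s,X \right)} = - 12 X$ ($n{\left(s,X \right)} = - 4 X 3 = - 12 X$)
$c{\left(H \right)} = -3 - 66 H$ ($c{\left(H \right)} = 3 - \left(6 + 66 H\right) = -3 - 66 H$)
$\sqrt{c{\left(16 \right)} + n{\left(13,7 \right)} 25} = \sqrt{\left(-3 - 1056\right) + \left(-12\right) 7 \cdot 25} = \sqrt{\left(-3 - 1056\right) - 2100} = \sqrt{-1059 - 2100} = \sqrt{-3159} = 9 i \sqrt{39}$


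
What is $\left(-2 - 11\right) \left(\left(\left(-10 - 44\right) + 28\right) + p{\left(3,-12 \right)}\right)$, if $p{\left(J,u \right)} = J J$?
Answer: $221$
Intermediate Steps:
$p{\left(J,u \right)} = J^{2}$
$\left(-2 - 11\right) \left(\left(\left(-10 - 44\right) + 28\right) + p{\left(3,-12 \right)}\right) = \left(-2 - 11\right) \left(\left(\left(-10 - 44\right) + 28\right) + 3^{2}\right) = \left(-2 - 11\right) \left(\left(-54 + 28\right) + 9\right) = - 13 \left(-26 + 9\right) = \left(-13\right) \left(-17\right) = 221$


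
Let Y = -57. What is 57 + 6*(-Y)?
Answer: 399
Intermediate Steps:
57 + 6*(-Y) = 57 + 6*(-1*(-57)) = 57 + 6*57 = 57 + 342 = 399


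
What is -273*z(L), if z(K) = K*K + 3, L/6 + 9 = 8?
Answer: -10647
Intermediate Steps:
L = -6 (L = -54 + 6*8 = -54 + 48 = -6)
z(K) = 3 + K² (z(K) = K² + 3 = 3 + K²)
-273*z(L) = -273*(3 + (-6)²) = -273*(3 + 36) = -273*39 = -10647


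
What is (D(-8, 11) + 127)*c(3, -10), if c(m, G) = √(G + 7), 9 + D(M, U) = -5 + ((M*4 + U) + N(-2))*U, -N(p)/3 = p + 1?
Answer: -85*I*√3 ≈ -147.22*I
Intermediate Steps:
N(p) = -3 - 3*p (N(p) = -3*(p + 1) = -3*(1 + p) = -3 - 3*p)
D(M, U) = -14 + U*(3 + U + 4*M) (D(M, U) = -9 + (-5 + ((M*4 + U) + (-3 - 3*(-2)))*U) = -9 + (-5 + ((4*M + U) + (-3 + 6))*U) = -9 + (-5 + ((U + 4*M) + 3)*U) = -9 + (-5 + (3 + U + 4*M)*U) = -9 + (-5 + U*(3 + U + 4*M)) = -14 + U*(3 + U + 4*M))
c(m, G) = √(7 + G)
(D(-8, 11) + 127)*c(3, -10) = ((-14 + 11² + 3*11 + 4*(-8)*11) + 127)*√(7 - 10) = ((-14 + 121 + 33 - 352) + 127)*√(-3) = (-212 + 127)*(I*√3) = -85*I*√3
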